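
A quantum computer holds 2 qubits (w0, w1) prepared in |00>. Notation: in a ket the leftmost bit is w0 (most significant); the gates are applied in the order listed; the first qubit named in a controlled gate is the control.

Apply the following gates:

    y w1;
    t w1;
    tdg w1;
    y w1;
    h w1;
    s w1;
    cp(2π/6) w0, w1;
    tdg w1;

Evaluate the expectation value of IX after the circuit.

The observable IX averages to sqrt(2)/2. Key observation: steps 1-4 multiply out to the identity, so the circuit reduces to the remaining gates.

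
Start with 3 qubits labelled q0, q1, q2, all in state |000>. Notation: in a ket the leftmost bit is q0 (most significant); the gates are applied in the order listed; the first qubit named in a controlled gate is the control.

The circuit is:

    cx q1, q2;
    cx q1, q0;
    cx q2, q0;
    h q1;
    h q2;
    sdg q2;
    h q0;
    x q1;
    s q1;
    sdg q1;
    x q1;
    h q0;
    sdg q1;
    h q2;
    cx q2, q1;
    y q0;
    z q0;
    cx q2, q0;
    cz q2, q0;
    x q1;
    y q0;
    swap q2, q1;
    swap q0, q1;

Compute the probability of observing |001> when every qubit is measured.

Outcome |001> occurs with probability 1/4. Key observation: gates 7-12 undo each other exactly, leaving only the rest of the circuit to track.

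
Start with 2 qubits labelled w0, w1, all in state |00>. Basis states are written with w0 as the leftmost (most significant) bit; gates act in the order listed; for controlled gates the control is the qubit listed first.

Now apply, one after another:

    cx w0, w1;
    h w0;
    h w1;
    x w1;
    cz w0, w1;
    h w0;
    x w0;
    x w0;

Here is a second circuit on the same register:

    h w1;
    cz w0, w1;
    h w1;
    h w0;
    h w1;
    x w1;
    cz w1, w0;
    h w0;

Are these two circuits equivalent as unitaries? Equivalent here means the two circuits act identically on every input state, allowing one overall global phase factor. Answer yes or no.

Yes — the two circuits implement the same unitary up to a global phase.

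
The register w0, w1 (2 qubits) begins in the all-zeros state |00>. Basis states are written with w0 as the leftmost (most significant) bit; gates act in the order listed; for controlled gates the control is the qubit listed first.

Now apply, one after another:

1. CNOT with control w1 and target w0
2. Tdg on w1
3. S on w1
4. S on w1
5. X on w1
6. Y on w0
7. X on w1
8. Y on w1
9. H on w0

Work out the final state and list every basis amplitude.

The resulting statevector has amplitude 0 on |00>, -sqrt(2)/2 on |01>, 0 on |10>, sqrt(2)/2 on |11>.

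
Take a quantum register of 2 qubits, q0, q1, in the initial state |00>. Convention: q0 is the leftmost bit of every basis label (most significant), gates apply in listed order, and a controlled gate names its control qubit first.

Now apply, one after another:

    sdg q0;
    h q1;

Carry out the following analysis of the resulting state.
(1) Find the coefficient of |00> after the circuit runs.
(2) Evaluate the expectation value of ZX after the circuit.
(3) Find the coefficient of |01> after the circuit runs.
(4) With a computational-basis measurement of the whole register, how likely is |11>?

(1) The amplitude on |00> is sqrt(2)/2.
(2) In the final state, ZX has expectation 1.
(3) The amplitude on |01> is sqrt(2)/2.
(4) Outcome |11> occurs with probability 0.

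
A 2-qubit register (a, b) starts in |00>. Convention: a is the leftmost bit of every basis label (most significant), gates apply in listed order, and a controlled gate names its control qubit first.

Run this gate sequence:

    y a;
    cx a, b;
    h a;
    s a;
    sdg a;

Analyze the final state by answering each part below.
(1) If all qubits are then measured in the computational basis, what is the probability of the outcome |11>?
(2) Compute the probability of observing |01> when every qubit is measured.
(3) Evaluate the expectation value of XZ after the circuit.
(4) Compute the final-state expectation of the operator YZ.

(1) Outcome |11> occurs with probability 1/2.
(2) The probability of measuring |01> is 1/2.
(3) The expectation value of XZ is 1.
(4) In the final state, YZ has expectation 0.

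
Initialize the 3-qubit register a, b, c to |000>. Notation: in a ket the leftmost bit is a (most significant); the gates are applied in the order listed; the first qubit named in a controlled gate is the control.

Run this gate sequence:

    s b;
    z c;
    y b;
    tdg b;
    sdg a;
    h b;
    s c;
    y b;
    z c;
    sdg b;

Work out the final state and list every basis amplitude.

The final amplitudes are sqrt(2)*exp(3*I*pi/4)/2 on |000>, sqrt(2)*exp(I*pi/4)/2 on |010>, and 0 on every other basis state.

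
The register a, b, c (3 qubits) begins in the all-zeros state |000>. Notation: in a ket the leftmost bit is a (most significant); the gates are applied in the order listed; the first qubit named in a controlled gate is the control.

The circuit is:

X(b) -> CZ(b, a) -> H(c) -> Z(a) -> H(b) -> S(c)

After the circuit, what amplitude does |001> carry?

|001> carries amplitude I/2 in the final state.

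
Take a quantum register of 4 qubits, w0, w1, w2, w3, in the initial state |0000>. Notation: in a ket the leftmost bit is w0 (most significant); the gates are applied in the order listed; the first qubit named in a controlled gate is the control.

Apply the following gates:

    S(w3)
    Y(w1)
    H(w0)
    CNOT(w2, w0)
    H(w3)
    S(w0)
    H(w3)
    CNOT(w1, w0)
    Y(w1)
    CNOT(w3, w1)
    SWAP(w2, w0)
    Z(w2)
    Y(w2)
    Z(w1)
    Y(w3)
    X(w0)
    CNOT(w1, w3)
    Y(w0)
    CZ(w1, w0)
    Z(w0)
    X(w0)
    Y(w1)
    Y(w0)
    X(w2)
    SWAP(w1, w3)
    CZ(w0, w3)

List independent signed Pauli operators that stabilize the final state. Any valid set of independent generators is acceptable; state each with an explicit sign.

The final state is stabilized by the group generated by -IIYI, +ZIII, -IZII, -IIIZ; other independent generating sets are equally valid.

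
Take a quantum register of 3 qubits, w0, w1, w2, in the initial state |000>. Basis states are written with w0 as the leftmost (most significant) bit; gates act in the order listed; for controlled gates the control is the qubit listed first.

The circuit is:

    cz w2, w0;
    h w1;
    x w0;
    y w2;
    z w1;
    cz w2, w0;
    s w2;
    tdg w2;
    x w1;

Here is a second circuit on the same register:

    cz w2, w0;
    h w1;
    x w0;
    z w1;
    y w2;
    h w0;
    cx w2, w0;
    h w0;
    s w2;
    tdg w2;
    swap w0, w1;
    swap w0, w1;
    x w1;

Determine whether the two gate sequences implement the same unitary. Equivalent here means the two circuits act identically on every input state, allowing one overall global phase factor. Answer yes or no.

Yes — the two circuits implement the same unitary up to a global phase.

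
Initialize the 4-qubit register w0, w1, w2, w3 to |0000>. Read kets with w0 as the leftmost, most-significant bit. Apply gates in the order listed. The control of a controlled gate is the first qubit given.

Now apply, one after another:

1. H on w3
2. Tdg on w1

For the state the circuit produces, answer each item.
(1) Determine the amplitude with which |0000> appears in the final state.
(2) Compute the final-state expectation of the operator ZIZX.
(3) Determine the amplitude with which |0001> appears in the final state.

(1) |0000> carries amplitude sqrt(2)/2 in the final state.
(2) In the final state, ZIZX has expectation 1.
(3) |0001> carries amplitude sqrt(2)/2 in the final state.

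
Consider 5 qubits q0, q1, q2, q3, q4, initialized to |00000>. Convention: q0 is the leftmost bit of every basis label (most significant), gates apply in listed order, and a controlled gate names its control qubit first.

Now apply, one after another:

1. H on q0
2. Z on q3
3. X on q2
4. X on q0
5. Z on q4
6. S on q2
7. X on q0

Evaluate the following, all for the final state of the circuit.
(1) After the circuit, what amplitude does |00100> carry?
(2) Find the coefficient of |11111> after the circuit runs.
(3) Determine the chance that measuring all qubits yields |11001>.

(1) |00100> carries amplitude sqrt(2)*I/2 in the final state.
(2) |11111> carries amplitude 0 in the final state.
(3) Outcome |11001> occurs with probability 0.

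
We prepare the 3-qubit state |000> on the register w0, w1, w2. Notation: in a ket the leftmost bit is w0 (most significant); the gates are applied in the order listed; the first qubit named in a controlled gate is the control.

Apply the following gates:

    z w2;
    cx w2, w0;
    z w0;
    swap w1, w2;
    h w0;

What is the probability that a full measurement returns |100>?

Outcome |100> occurs with probability 1/2.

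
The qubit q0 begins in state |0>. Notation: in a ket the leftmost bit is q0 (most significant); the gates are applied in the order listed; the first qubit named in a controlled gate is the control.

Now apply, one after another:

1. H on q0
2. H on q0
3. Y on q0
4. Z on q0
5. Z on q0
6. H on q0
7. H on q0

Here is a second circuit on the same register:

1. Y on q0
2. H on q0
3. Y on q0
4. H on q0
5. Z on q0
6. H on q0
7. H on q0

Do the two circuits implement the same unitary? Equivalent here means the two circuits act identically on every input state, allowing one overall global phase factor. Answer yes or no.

No, they are not equivalent — no single phase factor reconciles the two unitaries.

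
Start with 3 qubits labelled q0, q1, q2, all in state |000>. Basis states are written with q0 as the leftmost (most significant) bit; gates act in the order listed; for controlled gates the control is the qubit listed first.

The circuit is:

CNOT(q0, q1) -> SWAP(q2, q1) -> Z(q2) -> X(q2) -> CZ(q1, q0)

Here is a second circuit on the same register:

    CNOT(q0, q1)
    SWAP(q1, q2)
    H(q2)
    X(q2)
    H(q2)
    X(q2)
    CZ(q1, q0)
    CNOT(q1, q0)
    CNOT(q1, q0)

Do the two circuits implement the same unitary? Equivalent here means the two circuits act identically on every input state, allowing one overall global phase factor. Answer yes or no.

Yes: on every input state the two circuits agree up to one overall phase factor.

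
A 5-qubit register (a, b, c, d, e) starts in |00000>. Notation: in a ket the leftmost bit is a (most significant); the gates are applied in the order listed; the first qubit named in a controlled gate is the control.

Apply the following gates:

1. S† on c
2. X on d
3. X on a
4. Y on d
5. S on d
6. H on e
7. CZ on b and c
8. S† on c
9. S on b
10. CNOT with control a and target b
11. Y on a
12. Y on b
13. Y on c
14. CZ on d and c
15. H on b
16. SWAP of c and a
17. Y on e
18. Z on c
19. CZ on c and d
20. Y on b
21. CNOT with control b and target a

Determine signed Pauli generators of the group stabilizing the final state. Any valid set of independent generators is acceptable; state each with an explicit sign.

One valid set of independent stabilizer generators is -XXIII, -IIIIX, -ZZIII, +IIZII, +IIIZI (any independent generating set of the same group is equally correct).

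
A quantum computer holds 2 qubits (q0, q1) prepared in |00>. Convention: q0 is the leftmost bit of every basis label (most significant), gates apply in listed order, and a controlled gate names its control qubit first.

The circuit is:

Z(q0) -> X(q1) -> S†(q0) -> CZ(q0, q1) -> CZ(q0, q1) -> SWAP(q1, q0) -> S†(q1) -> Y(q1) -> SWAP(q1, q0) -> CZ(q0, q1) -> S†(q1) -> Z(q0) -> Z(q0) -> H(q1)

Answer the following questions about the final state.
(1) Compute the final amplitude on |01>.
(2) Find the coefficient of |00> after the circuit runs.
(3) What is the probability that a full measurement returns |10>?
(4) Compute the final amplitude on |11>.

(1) The final state's coefficient on |01> equals 0. Key observation: the block from step 4 through step 5 cancels to the identity and can be dropped.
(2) |00> carries amplitude 0 in the final state.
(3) Outcome |10> occurs with probability 1/2.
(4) The final state's coefficient on |11> equals sqrt(2)/2.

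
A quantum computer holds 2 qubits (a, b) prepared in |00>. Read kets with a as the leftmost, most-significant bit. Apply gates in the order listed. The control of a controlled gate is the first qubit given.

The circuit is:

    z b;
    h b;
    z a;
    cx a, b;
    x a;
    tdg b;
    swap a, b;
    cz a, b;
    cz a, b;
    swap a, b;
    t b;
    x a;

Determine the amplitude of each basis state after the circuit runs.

The final amplitudes are sqrt(2)/2 on |00>, sqrt(2)/2 on |01>, 0 on |10>, 0 on |11>. Key observation: steps 5-12 multiply out to the identity, so the circuit reduces to the remaining gates.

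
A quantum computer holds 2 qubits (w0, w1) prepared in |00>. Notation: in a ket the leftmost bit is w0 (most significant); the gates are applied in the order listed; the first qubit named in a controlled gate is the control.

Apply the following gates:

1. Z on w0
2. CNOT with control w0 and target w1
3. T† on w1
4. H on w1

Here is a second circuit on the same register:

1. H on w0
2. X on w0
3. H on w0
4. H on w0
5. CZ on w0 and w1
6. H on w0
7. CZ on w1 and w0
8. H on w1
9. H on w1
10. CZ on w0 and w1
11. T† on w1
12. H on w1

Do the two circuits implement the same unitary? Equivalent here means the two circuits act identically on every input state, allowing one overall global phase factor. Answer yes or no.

No: there is an input state on which the two circuits produce genuinely different outputs (not merely differing by a phase).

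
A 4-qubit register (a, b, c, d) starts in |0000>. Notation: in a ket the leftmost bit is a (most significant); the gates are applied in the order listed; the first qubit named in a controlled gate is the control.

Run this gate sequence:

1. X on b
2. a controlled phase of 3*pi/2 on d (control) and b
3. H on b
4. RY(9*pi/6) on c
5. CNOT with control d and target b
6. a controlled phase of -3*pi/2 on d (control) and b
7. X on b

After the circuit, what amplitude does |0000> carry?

The final state's coefficient on |0000> equals 1/2.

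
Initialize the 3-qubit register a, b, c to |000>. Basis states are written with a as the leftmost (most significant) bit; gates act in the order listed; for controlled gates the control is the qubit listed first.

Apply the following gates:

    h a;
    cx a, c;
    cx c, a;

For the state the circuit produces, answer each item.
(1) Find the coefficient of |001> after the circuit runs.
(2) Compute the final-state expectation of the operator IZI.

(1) |001> carries amplitude sqrt(2)/2 in the final state.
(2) The observable IZI averages to 1.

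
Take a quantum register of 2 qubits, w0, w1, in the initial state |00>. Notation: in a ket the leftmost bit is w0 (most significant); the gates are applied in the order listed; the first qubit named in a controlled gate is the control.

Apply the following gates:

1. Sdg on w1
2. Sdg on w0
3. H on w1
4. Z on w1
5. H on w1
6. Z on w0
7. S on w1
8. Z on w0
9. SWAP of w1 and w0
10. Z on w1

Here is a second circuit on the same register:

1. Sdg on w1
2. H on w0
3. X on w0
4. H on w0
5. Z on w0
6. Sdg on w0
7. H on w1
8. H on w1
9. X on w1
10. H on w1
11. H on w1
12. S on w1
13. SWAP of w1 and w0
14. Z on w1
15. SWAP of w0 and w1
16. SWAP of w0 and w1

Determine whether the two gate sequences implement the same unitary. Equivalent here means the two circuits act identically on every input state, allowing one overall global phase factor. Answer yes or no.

Yes — the two circuits implement the same unitary up to a global phase.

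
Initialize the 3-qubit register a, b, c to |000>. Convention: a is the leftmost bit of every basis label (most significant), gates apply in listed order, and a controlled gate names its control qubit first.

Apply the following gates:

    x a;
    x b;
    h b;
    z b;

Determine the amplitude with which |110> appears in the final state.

The final state's coefficient on |110> equals sqrt(2)/2.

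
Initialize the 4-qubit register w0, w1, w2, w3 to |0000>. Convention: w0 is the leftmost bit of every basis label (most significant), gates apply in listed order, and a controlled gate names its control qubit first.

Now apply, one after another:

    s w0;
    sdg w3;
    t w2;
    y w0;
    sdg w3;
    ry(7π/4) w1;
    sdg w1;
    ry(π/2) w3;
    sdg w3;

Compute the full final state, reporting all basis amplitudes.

After the circuit, the state carries amplitude -I*sqrt(2*sqrt(2) + 4)/4 on |1000>, -sqrt(2*sqrt(2) + 4)/4 on |1001>, sqrt(4 - 2*sqrt(2))/4 on |1100>, -I*sqrt(4 - 2*sqrt(2))/4 on |1101>, and 0 on every other basis state.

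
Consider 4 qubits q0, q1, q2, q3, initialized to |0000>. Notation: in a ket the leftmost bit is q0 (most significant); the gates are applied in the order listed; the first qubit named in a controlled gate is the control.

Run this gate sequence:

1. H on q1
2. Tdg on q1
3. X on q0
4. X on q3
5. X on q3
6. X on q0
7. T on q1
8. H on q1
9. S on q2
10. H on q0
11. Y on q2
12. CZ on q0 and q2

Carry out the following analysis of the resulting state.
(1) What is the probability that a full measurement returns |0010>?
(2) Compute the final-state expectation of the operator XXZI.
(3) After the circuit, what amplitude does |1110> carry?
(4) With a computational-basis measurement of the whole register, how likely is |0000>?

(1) A full measurement returns |0010> with probability 1/2. Key observation: gates 1-8 undo each other exactly, leaving only the rest of the circuit to track.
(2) In the final state, XXZI has expectation 0.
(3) The amplitude on |1110> is 0.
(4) A full measurement returns |0000> with probability 0.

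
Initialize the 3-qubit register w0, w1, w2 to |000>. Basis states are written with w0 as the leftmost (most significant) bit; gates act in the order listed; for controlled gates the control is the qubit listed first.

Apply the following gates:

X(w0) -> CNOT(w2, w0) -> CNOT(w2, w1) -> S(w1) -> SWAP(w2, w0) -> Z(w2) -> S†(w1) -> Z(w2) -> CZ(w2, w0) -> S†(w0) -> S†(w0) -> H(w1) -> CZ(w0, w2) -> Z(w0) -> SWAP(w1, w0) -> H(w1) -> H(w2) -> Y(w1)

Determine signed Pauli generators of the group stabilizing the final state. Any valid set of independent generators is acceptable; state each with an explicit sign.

The stabilizer group can be generated by +XII, -IXI, -IIX, among other valid generating sets.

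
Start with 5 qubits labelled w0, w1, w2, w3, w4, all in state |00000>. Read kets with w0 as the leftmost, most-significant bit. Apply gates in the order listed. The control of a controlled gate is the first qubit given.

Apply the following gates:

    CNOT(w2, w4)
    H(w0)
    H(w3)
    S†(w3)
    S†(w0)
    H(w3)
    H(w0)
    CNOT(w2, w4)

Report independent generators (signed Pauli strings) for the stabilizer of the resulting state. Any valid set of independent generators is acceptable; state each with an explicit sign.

The stabilizer group can be generated by +YIIII, +IIIYI, +IZIII, +IIZII, +IIIIZ, among other valid generating sets.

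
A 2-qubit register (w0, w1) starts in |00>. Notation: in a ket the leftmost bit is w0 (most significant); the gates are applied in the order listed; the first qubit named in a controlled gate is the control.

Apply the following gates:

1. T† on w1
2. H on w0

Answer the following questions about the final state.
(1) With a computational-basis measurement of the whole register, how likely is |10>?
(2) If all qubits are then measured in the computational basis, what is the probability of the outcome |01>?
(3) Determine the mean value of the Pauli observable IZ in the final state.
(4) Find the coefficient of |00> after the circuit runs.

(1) A full measurement returns |10> with probability 1/2.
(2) Outcome |01> occurs with probability 0.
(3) The observable IZ averages to 1.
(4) |00> carries amplitude sqrt(2)/2 in the final state.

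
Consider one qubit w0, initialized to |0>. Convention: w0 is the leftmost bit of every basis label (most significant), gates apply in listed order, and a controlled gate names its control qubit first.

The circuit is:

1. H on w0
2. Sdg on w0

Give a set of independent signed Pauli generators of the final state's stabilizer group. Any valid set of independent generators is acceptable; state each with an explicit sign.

The stabilizer group can be generated by -Y, among other valid generating sets.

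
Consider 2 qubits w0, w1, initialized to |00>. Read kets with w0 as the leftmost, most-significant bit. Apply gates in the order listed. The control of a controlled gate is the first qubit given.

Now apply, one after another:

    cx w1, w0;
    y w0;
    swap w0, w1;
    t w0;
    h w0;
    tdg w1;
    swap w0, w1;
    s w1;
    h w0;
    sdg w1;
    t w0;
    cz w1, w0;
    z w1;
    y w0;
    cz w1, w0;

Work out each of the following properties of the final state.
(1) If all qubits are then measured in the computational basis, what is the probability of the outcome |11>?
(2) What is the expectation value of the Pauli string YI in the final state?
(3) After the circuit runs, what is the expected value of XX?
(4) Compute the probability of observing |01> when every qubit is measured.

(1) The probability of measuring |11> is 1/4.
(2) The observable YI averages to -sqrt(2)/2.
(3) The expectation value of XX is sqrt(2)/2.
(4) Outcome |01> occurs with probability 1/4.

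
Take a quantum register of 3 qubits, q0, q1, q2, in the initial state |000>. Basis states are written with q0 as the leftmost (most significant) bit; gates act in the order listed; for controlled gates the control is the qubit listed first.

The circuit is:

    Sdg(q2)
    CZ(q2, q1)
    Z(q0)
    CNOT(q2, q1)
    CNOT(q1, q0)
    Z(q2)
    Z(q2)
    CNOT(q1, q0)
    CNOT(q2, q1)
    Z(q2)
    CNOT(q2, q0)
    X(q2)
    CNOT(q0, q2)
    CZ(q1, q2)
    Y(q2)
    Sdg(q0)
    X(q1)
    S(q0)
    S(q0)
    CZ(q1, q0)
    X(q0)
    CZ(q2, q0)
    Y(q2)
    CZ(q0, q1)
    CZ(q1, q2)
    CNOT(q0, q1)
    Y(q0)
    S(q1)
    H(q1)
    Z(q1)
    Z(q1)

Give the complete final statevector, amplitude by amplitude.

After the circuit, the state carries amplitude -sqrt(2)*I/2 on |001>, -sqrt(2)*I/2 on |011>, and 0 on every other basis state. Key observation: gates 4-9 undo each other exactly, leaving only the rest of the circuit to track.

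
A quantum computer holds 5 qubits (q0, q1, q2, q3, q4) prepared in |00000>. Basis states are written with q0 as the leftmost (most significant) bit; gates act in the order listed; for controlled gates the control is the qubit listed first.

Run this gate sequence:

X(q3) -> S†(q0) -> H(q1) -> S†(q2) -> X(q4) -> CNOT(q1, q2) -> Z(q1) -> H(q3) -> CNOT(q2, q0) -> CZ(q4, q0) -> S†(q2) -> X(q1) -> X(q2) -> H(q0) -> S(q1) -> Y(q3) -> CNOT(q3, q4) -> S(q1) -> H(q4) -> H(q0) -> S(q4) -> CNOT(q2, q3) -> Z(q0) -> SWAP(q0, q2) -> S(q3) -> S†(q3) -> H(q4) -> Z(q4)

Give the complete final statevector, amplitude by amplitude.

The resulting statevector has amplitude -1/4 + I/4 on |00100>, 1/4 + I/4 on |00101>, -1/4 - I/4 on |00110>, 1/4 - I/4 on |00111>, 1/4 - I/4 on |11000>, 1/4 + I/4 on |11001>, -1/4 - I/4 on |11010>, -1/4 + I/4 on |11011>, and 0 on every other basis state.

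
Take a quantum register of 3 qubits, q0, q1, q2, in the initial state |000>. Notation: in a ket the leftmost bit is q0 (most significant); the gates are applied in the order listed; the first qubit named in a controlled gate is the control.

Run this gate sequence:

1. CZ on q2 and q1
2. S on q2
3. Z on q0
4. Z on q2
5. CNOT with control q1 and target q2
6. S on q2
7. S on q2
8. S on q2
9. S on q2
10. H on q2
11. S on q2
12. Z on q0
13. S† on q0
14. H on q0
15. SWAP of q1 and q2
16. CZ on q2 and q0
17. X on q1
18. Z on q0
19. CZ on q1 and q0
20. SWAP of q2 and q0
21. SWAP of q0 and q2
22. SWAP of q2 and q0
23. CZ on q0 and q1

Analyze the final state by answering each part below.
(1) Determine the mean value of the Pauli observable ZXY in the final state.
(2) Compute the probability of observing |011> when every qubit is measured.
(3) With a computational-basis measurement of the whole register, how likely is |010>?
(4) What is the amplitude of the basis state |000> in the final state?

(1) The observable ZXY averages to -1. Key observation: steps 6-9 multiply out to the identity, so the circuit reduces to the remaining gates.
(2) The probability of measuring |011> is 1/4.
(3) A full measurement returns |010> with probability 1/4.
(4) |000> carries amplitude I/2 in the final state.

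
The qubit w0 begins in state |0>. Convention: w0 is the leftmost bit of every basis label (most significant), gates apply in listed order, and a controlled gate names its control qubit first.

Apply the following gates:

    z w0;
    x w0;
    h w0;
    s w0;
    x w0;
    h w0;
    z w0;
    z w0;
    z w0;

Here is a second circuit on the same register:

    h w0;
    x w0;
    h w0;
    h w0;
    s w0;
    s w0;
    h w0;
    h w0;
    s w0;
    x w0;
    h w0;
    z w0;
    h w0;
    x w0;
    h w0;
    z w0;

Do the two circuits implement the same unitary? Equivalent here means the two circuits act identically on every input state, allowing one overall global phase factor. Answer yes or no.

Yes, they are equivalent — the unitaries differ by at most a global phase.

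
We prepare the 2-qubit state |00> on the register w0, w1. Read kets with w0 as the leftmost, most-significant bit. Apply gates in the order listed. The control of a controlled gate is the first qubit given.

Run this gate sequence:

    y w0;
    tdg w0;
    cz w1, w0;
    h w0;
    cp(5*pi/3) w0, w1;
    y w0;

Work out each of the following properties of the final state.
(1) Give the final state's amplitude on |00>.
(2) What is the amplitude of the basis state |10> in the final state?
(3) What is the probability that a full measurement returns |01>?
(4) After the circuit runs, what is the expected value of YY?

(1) The amplitude on |00> is sqrt(2)*exp(3*I*pi/4)/2.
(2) The amplitude on |10> is sqrt(2)*exp(3*I*pi/4)/2.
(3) Outcome |01> occurs with probability 0.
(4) The expectation value of YY is 0.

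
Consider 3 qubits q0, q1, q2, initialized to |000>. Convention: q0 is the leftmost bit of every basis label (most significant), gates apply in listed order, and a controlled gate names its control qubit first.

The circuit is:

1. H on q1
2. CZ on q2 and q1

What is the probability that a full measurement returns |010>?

Outcome |010> occurs with probability 1/2.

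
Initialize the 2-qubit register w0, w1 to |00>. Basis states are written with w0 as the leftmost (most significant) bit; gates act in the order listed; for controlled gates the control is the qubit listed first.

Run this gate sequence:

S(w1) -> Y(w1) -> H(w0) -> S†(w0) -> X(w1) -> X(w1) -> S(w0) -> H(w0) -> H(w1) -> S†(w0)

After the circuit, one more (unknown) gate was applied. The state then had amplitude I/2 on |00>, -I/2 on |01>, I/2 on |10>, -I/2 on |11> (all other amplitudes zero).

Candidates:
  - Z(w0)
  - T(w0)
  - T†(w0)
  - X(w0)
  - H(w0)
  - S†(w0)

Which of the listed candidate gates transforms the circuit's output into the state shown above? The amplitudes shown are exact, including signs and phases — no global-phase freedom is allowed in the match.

The applied gate was H(w0).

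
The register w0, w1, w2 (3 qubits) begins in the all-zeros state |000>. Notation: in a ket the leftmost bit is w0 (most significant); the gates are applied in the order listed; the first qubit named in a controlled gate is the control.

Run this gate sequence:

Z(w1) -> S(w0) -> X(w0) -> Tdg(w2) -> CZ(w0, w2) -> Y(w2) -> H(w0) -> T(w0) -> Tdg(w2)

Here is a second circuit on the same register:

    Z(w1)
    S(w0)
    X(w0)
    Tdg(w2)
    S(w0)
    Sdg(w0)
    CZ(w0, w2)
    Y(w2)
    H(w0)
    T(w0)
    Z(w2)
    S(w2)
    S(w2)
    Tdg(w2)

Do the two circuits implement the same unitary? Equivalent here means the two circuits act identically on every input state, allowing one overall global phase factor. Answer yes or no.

Yes — the two circuits implement the same unitary up to a global phase.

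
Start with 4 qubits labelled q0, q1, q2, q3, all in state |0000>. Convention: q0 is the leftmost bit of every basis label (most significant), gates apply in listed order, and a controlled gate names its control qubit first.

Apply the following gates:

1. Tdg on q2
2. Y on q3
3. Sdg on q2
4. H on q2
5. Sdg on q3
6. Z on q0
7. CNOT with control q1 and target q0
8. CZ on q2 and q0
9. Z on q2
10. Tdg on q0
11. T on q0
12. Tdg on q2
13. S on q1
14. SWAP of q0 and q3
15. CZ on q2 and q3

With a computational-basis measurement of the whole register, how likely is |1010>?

Outcome |1010> occurs with probability 1/2.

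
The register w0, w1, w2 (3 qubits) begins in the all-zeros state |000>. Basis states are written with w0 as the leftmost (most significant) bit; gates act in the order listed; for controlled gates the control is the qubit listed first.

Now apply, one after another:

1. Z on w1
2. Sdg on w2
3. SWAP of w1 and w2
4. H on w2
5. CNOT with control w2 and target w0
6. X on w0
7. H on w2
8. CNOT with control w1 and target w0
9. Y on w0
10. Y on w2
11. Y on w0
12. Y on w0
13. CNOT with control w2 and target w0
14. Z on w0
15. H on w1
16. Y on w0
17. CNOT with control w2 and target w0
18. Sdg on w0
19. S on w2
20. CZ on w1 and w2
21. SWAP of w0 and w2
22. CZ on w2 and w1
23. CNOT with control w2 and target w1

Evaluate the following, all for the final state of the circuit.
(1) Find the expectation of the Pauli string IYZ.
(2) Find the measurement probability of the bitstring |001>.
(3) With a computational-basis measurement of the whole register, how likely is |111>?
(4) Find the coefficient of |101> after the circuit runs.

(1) The observable IYZ averages to 0.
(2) The probability of measuring |001> is 1/8.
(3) Outcome |111> occurs with probability 1/8.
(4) The amplitude on |101> is sqrt(2)*I/4.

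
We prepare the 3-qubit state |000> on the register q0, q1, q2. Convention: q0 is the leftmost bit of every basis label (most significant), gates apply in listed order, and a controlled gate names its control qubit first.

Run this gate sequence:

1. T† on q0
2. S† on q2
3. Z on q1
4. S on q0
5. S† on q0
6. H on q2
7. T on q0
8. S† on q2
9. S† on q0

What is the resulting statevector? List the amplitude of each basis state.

The final amplitudes are sqrt(2)/2 on |000>, -sqrt(2)*I/2 on |001>, and 0 on every other basis state.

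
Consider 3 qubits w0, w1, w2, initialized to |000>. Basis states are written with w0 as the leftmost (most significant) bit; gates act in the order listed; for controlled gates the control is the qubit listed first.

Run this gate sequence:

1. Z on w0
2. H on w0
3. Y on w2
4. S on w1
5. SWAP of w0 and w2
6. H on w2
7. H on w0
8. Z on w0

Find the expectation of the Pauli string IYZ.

In the final state, IYZ has expectation 0.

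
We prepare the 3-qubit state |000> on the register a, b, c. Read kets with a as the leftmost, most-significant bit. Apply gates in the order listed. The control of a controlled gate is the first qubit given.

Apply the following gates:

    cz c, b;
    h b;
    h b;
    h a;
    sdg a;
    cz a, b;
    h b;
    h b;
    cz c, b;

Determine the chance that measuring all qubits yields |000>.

A full measurement returns |000> with probability 1/2.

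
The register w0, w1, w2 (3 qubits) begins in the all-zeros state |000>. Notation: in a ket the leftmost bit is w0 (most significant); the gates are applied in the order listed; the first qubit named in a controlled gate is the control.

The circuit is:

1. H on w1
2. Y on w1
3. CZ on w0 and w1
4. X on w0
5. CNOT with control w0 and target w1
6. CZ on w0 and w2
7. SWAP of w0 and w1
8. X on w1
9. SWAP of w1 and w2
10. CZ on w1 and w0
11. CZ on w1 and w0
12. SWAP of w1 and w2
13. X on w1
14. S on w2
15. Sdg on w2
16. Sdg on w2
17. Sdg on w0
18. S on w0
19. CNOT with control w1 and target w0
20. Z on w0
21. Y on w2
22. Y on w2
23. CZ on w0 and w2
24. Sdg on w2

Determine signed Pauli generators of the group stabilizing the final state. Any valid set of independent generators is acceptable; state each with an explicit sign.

The final state is stabilized by the group generated by +XII, -IZI, +IIZ; other independent generating sets are equally valid. Key observation: steps 8-13 multiply out to the identity, so the circuit reduces to the remaining gates.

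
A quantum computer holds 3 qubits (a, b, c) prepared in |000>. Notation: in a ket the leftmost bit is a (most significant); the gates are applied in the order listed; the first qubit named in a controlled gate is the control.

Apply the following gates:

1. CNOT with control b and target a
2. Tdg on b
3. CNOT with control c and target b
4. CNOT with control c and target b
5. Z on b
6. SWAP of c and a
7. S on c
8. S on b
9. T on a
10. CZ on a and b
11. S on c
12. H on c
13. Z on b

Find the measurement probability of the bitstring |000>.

Outcome |000> occurs with probability 1/2.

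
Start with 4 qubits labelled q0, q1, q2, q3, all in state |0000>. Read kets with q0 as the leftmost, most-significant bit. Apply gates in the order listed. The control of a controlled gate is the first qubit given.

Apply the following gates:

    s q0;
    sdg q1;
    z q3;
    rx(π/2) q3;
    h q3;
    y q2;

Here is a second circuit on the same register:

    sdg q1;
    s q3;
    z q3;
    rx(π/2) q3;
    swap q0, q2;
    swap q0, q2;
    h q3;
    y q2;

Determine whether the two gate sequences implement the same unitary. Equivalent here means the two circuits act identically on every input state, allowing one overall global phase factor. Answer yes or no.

No — the two circuits implement different unitaries, even allowing a global phase.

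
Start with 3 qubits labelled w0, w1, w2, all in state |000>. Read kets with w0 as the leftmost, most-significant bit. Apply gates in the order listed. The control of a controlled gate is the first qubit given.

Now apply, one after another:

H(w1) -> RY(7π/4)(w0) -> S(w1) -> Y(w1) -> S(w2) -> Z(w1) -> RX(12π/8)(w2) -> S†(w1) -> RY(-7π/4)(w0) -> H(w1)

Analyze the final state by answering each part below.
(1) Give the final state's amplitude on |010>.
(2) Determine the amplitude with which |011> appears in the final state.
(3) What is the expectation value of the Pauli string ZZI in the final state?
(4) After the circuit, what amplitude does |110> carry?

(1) The final state's coefficient on |010> equals -sqrt(2)/2.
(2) The final state's coefficient on |011> equals -sqrt(2)*I/2.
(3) In the final state, ZZI has expectation -1.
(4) The final state's coefficient on |110> equals 0.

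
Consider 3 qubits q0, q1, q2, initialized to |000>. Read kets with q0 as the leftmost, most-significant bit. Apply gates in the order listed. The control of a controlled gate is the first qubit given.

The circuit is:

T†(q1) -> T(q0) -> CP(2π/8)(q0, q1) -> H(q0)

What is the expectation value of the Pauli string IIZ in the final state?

In the final state, IIZ has expectation 1.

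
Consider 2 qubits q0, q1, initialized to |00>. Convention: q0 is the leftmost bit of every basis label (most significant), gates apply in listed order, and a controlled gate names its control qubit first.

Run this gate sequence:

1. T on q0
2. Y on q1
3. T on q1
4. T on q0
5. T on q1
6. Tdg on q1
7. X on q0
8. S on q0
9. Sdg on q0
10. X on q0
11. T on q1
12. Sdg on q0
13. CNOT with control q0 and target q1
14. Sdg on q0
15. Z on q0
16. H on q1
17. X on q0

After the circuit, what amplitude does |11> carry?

The final state's coefficient on |11> equals sqrt(2)/2.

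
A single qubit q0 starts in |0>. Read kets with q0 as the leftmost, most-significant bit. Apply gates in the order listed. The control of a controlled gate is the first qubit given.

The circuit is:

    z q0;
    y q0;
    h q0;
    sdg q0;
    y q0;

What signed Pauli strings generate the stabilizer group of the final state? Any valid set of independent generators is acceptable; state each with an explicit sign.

The final state is stabilized by the group generated by +Y; other independent generating sets are equally valid.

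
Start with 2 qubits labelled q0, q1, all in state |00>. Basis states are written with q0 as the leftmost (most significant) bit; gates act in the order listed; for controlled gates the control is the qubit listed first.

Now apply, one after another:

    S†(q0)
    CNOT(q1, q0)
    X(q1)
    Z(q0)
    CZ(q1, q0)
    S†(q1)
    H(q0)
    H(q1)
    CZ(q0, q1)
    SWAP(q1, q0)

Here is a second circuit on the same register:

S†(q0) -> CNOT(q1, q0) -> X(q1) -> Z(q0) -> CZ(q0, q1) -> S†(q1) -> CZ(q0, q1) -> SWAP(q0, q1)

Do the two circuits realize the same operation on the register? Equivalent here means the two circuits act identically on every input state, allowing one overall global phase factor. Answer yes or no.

No, they are not equivalent — no single phase factor reconciles the two unitaries.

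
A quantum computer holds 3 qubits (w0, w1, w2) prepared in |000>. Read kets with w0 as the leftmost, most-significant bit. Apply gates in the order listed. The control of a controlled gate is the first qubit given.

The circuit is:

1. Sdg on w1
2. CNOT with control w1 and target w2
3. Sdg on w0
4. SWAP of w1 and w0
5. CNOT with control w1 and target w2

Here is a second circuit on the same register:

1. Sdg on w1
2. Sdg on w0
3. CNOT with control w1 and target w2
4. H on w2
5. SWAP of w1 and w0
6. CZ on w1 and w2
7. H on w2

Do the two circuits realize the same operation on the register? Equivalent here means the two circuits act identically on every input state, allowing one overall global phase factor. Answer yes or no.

Yes: on every input state the two circuits agree up to one overall phase factor.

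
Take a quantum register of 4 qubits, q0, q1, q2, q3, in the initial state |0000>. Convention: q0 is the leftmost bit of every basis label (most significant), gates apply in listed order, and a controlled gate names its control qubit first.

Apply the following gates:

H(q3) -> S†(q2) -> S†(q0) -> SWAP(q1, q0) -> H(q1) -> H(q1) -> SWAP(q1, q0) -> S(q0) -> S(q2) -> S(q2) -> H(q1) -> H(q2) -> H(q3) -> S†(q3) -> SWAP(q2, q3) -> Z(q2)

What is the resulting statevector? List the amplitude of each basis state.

After the circuit, the state carries amplitude 1/2 on |0000>, 1/2 on |0001>, 1/2 on |0100>, 1/2 on |0101>, and 0 on every other basis state. Key observation: gates 2-9 undo each other exactly, leaving only the rest of the circuit to track.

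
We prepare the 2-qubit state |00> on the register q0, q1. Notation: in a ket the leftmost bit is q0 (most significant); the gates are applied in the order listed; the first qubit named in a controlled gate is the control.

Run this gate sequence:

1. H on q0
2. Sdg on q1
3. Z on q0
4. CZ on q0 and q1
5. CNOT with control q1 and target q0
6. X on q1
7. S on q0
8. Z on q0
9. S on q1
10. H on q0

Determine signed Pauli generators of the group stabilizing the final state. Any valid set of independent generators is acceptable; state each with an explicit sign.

One valid set of independent stabilizer generators is -YI, -IZ (any independent generating set of the same group is equally correct).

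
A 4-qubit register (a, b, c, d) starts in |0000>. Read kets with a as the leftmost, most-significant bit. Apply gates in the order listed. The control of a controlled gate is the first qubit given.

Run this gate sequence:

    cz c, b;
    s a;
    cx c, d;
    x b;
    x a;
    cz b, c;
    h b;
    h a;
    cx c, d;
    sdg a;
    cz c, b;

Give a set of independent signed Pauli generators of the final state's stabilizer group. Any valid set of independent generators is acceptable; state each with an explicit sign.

One valid set of independent stabilizer generators is +YIII, -IXII, +IIZI, +IIIZ (any independent generating set of the same group is equally correct).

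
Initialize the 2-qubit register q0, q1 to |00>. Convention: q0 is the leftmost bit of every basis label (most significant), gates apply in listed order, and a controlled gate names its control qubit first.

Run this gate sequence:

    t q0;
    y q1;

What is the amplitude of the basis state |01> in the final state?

|01> carries amplitude I in the final state.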